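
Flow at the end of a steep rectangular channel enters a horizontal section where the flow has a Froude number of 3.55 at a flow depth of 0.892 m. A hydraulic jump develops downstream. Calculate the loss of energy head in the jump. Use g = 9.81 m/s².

Fr₁ = 3.55 (given).
Bélanger equation: y₂/y₁ = ½[√(1 + 8Fr₁²) − 1] = ½[√101.8 − 1] = 4.55.
y₂ = 4.55 × 0.892 = 4.05 m.
Head loss: ΔE = (y₂ − y₁)³/(4y₁y₂) = (4.05 − 0.892)³/(4×0.892×4.05) = 31.6/14.5 = 2.19 m.

ΔE = 2.19 m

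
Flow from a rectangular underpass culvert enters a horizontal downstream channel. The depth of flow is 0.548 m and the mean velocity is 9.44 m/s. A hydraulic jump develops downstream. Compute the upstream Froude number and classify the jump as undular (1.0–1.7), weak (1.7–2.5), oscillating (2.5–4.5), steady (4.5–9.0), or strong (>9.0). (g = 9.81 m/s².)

Fr₁ = 4.07; oscillating jump

Fr₁ = V₁/√(g·y₁) = 9.44/√(9.81×0.548) = 4.07.
Fr₁ = 4.07 lies in the oscillating range.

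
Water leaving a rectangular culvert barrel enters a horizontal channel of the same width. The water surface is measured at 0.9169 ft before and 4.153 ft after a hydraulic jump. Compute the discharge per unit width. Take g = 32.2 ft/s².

For a rectangular channel the momentum equation gives q² = ½·g·y₁·y₂·(y₁ + y₂) = ½×32.2×0.9169×4.153×5.070 = 310.8.
q = √310.8 = 17.63 ft²/s.

q = 17.63 ft²/s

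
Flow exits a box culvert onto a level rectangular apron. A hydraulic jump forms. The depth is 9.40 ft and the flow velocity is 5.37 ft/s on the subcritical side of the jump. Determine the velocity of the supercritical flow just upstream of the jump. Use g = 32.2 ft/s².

V₁ = 32.8 ft/s

Fr₂ = V₂/√(g·y₂) = 5.37/√(32.2×9.40) = 0.309.
The Bélanger relation is symmetric: y₁/y₂ = ½[√(1 + 8Fr₂²) − 1] = ½[√1.762 − 1] = 0.164.
y₁ = 0.164 × 9.40 = 1.54 ft.
V₁ = q/y₁ = 50.5/1.54 = 32.8 ft/s.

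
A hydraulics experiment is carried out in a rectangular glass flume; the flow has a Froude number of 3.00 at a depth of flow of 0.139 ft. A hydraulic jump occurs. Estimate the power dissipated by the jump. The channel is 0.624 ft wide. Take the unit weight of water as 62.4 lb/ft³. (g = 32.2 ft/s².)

P = 0.0123 hp

Fr₁ = 3.00 (given).
By Bélanger, y₂/y₁ = ½[√(1 + 8Fr₁²) − 1] = ½[√73.00 − 1] = 3.77.
y₂ = 3.77 × 0.139 = 0.524 ft.
V₁ = Fr₁·√(g·y₁) = 3.00×√(32.2×0.139) = 6.35 ft/s; q = V₁·y₁ = 0.882 ft²/s. V₂ = q/y₂ = 0.882/0.524 = 1.68 ft/s. E₁ = y₁ + V₁²/2g = 0.764 ft; E₂ = y₂ + V₂²/2g = 0.568 ft. ΔE = E₁ − E₂ = 0.196 ft.
Q = q·b = 0.882 × 0.624 = 0.550 cfs. P = γ·Q·ΔE/550 = 62.4 × 0.550 × 0.196 / 550 = 0.0123 hp.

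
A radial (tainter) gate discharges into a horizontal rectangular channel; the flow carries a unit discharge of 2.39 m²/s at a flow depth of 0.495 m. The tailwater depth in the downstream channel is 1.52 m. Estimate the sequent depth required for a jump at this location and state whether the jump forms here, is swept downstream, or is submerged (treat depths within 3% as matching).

V₁ = q/y₁ = 2.39/0.495 = 4.83 m/s. Fr₁ = V₁/√(g·y₁) = 4.83/√(9.81×0.495) = 2.19.
Sequent-depth ratio: y₂/y₁ = ½[√(1 + 8Fr₁²) − 1] = ½[√39.41 − 1] = 2.64.
y₂ = 2.64 × 0.495 = 1.31 m.
Tailwater y_tw = 1.52 m: y_tw > y₂, so the jump is submerged.

y₂ = 1.31 m; the jump is submerged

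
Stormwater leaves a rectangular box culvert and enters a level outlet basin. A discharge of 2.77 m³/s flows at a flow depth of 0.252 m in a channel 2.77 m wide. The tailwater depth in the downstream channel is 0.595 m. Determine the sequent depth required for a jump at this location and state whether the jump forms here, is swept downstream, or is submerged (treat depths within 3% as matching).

y₂ = 0.782 m; the jump is swept downstream

q = Q/b = 2.77/2.77 = 1.00 m²/s; V₁ = q/y₁ = 3.97 m/s. Fr₁ = V₁/√(g·y₁) = 2.52.
By Bélanger, y₂/y₁ = ½[√(1 + 8Fr₁²) − 1] = ½[√51.96 − 1] = 3.10.
y₂ = 3.10 × 0.252 = 0.782 m.
Tailwater y_tw = 0.595 m: y_tw < y₂, so the jump is swept downstream.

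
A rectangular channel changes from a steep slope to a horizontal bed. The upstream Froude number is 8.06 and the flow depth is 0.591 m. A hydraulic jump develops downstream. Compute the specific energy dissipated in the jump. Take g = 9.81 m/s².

Fr₁ = 8.06 (given).
By Bélanger, y₂/y₁ = ½[√(1 + 8Fr₁²) − 1] = ½[√520.7 − 1] = 10.9.
y₂ = 10.9 × 0.591 = 6.45 m.
V₁ = Fr₁·√(g·y₁) = 8.06×√(9.81×0.591) = 19.4 m/s; q = V₁·y₁ = 11.5 m²/s. V₂ = q/y₂ = 11.5/6.45 = 1.78 m/s. E₁ = y₁ + V₁²/2g = 19.8 m; E₂ = y₂ + V₂²/2g = 6.61 m. ΔE = E₁ − E₂ = 13.2 m.

ΔE = 13.2 m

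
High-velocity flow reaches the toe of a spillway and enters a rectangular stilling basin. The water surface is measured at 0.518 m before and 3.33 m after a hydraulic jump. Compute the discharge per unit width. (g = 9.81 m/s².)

q = 5.71 m²/s

For a rectangular channel the momentum equation gives q² = ½·g·y₁·y₂·(y₁ + y₂) = ½×9.81×0.518×3.33×3.85 = 32.6.
q = √32.6 = 5.71 m²/s.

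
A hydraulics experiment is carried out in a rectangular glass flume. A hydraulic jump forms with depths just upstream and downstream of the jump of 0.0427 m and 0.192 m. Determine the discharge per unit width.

For a rectangular channel the momentum equation gives q² = ½·g·y₁·y₂·(y₁ + y₂) = ½×9.81×0.0427×0.192×0.235 = 0.00944.
q = √0.00944 = 0.0971 m²/s.

q = 0.0971 m²/s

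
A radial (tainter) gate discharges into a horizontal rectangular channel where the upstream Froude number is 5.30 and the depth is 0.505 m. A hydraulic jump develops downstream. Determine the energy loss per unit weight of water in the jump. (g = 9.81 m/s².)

ΔE = 3.91 m

Fr₁ = 5.30 (given).
Sequent-depth ratio: y₂/y₁ = ½[√(1 + 8Fr₁²) − 1] = ½[√225.7 − 1] = 7.01.
y₂ = 7.01 × 0.505 = 3.54 m.
V₁ = Fr₁·√(g·y₁) = 5.30×√(9.81×0.505) = 11.8 m/s; q = V₁·y₁ = 5.96 m²/s. V₂ = q/y₂ = 5.96/3.54 = 1.68 m/s. E₁ = y₁ + V₁²/2g = 7.60 m; E₂ = y₂ + V₂²/2g = 3.69 m. ΔE = E₁ − E₂ = 3.91 m.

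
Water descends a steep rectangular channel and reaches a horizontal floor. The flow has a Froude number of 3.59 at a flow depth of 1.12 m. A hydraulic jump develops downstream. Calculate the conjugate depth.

Fr₁ = 3.59 (given).
Bélanger equation: y₂/y₁ = ½[√(1 + 8Fr₁²) − 1] = ½[√104.1 − 1] = 4.60.
y₂ = 4.60 × 1.12 = 5.15 m.

y₂ = 5.15 m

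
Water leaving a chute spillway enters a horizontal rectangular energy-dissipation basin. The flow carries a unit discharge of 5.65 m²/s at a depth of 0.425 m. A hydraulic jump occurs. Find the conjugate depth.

V₁ = q/y₁ = 5.65/0.425 = 13.3 m/s. Fr₁ = V₁/√(g·y₁) = 13.3/√(9.81×0.425) = 6.51.
From the momentum equation for a rectangular channel, y₂/y₁ = ½[√(1 + 8Fr₁²) − 1] = ½[√340.1 − 1] = 8.72.
y₂ = 8.72 × 0.425 = 3.71 m.

y₂ = 3.71 m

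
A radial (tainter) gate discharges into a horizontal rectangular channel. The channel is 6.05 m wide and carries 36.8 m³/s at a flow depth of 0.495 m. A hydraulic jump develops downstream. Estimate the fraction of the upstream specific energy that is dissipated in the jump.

ΔE/E₁ = 0.536 (53.6%)

q = Q/b = 36.8/6.05 = 6.08 m²/s; V₁ = q/y₁ = 12.3 m/s. Fr₁ = V₁/√(g·y₁) = 5.58.
By Bélanger, y₂/y₁ = ½[√(1 + 8Fr₁²) − 1] = ½[√249.8 − 1] = 7.40.
y₂ = 7.40 × 0.495 = 3.66 m.
E₁ = y₁ + V₁²/2g = 8.19 m. ΔE = (y₂ − y₁)³/(4y₁y₂) = 4.39 m. ΔE/E₁ = 4.39/8.19 = 0.536.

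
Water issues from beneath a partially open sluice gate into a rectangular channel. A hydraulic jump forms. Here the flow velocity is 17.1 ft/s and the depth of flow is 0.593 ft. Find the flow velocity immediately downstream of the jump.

V₂ = 3.38 ft/s

Fr₁ = V₁/√(g·y₁) = 17.1/√(32.2×0.593) = 3.91.
From the momentum equation for a rectangular channel, y₂/y₁ = ½[√(1 + 8Fr₁²) − 1] = ½[√123.5 − 1] = 5.06.
y₂ = 5.06 × 0.593 = 3.00 ft.
q = V₁·y₁ = 17.1 × 0.593 = 10.1 ft²/s.
V₂ = q/y₂ = 10.1/3.00 = 3.38 ft/s.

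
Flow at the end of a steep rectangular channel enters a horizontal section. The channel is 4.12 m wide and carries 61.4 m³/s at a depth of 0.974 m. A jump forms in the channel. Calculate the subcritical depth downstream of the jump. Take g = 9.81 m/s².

q = Q/b = 61.4/4.12 = 14.9 m²/s; V₁ = q/y₁ = 15.3 m/s. Fr₁ = V₁/√(g·y₁) = 4.95.
Sequent-depth ratio: y₂/y₁ = ½[√(1 + 8Fr₁²) − 1] = ½[√197.0 − 1] = 6.52.
y₂ = 6.52 × 0.974 = 6.35 m.

y₂ = 6.35 m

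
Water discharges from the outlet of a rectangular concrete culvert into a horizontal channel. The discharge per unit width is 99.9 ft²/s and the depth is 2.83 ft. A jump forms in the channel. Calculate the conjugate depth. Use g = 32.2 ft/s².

y₂ = 13.5 ft

V₁ = q/y₁ = 99.9/2.83 = 35.3 ft/s. Fr₁ = V₁/√(g·y₁) = 35.3/√(32.2×2.83) = 3.70.
By Bélanger, y₂/y₁ = ½[√(1 + 8Fr₁²) − 1] = ½[√110.4 − 1] = 4.75.
y₂ = 4.75 × 2.83 = 13.5 ft.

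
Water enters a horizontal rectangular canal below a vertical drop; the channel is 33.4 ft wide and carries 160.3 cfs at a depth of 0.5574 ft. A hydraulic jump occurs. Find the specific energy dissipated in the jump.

ΔE = 0.1642 ft

q = Q/b = 160.3/33.4 = 4.799 ft²/s; V₁ = q/y₁ = 8.610 ft/s. Fr₁ = V₁/√(g·y₁) = 2.032.
From the momentum equation for a rectangular channel, y₂/y₁ = ½[√(1 + 8Fr₁²) − 1] = ½[√34.045 − 1] = 2.417.
y₂ = 2.417 × 0.5574 = 1.347 ft.
Head loss: ΔE = (y₂ − y₁)³/(4y₁y₂) = (1.347 − 0.5574)³/(4×0.5574×1.347) = 0.4932/3.004 = 0.1642 ft.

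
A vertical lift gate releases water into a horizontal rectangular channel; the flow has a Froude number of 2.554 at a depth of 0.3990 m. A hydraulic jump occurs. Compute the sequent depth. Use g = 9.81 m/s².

Fr₁ = 2.554 (given).
By Bélanger, y₂/y₁ = ½[√(1 + 8Fr₁²) − 1] = ½[√53.183 − 1] = 3.146.
y₂ = 3.146 × 0.3990 = 1.255 m.

y₂ = 1.255 m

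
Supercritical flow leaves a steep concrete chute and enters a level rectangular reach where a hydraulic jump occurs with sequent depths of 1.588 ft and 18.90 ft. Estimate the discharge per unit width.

q = 99.50 ft²/s

For a rectangular channel the momentum equation gives q² = ½·g·y₁·y₂·(y₁ + y₂) = ½×32.2×1.588×18.90×20.49 = 9900.
q = √9900 = 99.50 ft²/s.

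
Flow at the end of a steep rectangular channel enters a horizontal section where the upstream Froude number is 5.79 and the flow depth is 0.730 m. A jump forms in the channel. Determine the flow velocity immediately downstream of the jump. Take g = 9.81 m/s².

V₂ = 2.01 m/s

Fr₁ = 5.79 (given).
By Bélanger, y₂/y₁ = ½[√(1 + 8Fr₁²) − 1] = ½[√269.2 − 1] = 7.70.
y₂ = 7.70 × 0.730 = 5.62 m.
V₁ = Fr₁·√(g·y₁) = 5.79×√(9.81×0.730) = 15.5 m/s; q = V₁·y₁ = 11.3 m²/s.
V₂ = q/y₂ = 11.3/5.62 = 2.01 m/s.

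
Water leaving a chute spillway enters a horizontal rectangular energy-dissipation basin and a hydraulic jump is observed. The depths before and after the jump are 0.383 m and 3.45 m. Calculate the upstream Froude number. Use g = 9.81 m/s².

For a rectangular channel the momentum equation gives q² = ½·g·y₁·y₂·(y₁ + y₂) = ½×9.81×0.383×3.45×3.83 = 24.8.
q = √24.8 = 4.98 m²/s.
V₁ = q/y₁ = 13.0 m/s; Fr₁ = V₁/√(g·y₁) = 6.71.

Fr₁ = 6.71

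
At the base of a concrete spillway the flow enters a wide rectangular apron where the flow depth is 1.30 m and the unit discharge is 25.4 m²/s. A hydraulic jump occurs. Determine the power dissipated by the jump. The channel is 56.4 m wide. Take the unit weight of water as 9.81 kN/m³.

V₁ = q/y₁ = 25.4/1.30 = 19.5 m/s. Fr₁ = V₁/√(g·y₁) = 19.5/√(9.81×1.30) = 5.47.
By Bélanger, y₂/y₁ = ½[√(1 + 8Fr₁²) − 1] = ½[√240.5 − 1] = 7.25.
y₂ = 7.25 × 1.30 = 9.43 m.
V₂ = q/y₂ = 25.4/9.43 = 2.69 m/s. E₁ = y₁ + V₁²/2g = 20.8 m; E₂ = y₂ + V₂²/2g = 9.80 m. ΔE = E₁ − E₂ = 11.0 m.
Q = q·b = 25.4 × 56.4 = 1433 m³/s. P = γ·Q·ΔE = 9.81 × 1433 × 11.0 = 153994 kW.

P = 153994 kW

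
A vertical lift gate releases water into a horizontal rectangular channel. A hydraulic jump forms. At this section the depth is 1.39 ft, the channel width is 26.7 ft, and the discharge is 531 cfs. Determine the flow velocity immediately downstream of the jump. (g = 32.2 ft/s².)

V₂ = 5.58 ft/s

q = Q/b = 531/26.7 = 19.9 ft²/s; V₁ = q/y₁ = 14.3 ft/s. Fr₁ = V₁/√(g·y₁) = 2.14.
Conjugate-depth relation: y₂/y₁ = ½[√(1 + 8Fr₁²) − 1] = ½[√37.59 − 1] = 2.57.
y₂ = 2.57 × 1.39 = 3.57 ft.
V₂ = q/y₂ = 19.9/3.57 = 5.58 ft/s.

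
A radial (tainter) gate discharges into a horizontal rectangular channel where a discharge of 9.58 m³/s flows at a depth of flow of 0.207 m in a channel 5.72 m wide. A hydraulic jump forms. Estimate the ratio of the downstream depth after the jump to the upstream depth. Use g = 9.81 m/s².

y₂/y₁ = 7.55

q = Q/b = 9.58/5.72 = 1.67 m²/s; V₁ = q/y₁ = 8.09 m/s. Fr₁ = V₁/√(g·y₁) = 5.68.
Conjugate-depth relation: y₂/y₁ = ½[√(1 + 8Fr₁²) − 1] = ½[√258.9 − 1] = 7.55.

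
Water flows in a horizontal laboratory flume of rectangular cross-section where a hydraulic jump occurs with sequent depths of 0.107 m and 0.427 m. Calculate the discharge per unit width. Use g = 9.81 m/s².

q = 0.346 m²/s

For a rectangular channel the momentum equation gives q² = ½·g·y₁·y₂·(y₁ + y₂) = ½×9.81×0.107×0.427×0.534 = 0.120.
q = √0.120 = 0.346 m²/s.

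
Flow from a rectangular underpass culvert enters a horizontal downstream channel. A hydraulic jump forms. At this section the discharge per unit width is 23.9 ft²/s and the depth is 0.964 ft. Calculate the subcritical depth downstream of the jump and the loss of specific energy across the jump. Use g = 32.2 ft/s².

y₂ = 5.60 ft; ΔE = 4.62 ft

V₁ = q/y₁ = 23.9/0.964 = 24.8 ft/s. Fr₁ = V₁/√(g·y₁) = 24.8/√(32.2×0.964) = 4.45.
Bélanger equation: y₂/y₁ = ½[√(1 + 8Fr₁²) − 1] = ½[√159.4 − 1] = 5.81.
y₂ = 5.81 × 0.964 = 5.60 ft.
V₂ = q/y₂ = 23.9/5.60 = 4.27 ft/s. E₁ = y₁ + V₁²/2g = 10.5 ft; E₂ = y₂ + V₂²/2g = 5.89 ft. ΔE = E₁ − E₂ = 4.62 ft.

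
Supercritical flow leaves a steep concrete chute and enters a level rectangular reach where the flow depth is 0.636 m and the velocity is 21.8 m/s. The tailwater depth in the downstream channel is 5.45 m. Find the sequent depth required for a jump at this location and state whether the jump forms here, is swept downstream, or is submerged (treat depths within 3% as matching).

Fr₁ = V₁/√(g·y₁) = 21.8/√(9.81×0.636) = 8.73.
By Bélanger, y₂/y₁ = ½[√(1 + 8Fr₁²) − 1] = ½[√610.4 − 1] = 11.9.
y₂ = 11.9 × 0.636 = 7.54 m.
Tailwater y_tw = 5.45 m: y_tw < y₂, so the jump is swept downstream.

y₂ = 7.54 m; the jump is swept downstream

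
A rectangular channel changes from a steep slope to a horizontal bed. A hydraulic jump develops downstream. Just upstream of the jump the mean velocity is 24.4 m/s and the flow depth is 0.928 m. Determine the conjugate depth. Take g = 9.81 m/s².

Fr₁ = V₁/√(g·y₁) = 24.4/√(9.81×0.928) = 8.09.
By Bélanger, y₂/y₁ = ½[√(1 + 8Fr₁²) − 1] = ½[√524.2 − 1] = 10.9.
y₂ = 10.9 × 0.928 = 10.2 m.

y₂ = 10.2 m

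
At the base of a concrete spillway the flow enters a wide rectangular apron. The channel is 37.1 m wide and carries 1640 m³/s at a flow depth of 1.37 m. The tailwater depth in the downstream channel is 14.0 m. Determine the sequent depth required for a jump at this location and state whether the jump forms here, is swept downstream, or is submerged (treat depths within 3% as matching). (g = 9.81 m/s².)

q = Q/b = 1640/37.1 = 44.2 m²/s; V₁ = q/y₁ = 32.3 m/s. Fr₁ = V₁/√(g·y₁) = 8.80.
Sequent-depth ratio: y₂/y₁ = ½[√(1 + 8Fr₁²) − 1] = ½[√620.7 − 1] = 12.0.
y₂ = 12.0 × 1.37 = 16.4 m.
Tailwater y_tw = 14.0 m: y_tw < y₂, so the jump is swept downstream.

y₂ = 16.4 m; the jump is swept downstream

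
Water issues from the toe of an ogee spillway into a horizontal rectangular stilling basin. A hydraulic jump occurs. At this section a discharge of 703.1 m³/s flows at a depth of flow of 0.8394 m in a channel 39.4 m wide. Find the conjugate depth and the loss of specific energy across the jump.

q = Q/b = 703.1/39.4 = 17.85 m²/s; V₁ = q/y₁ = 21.26 m/s. Fr₁ = V₁/√(g·y₁) = 7.409.
Sequent-depth ratio: y₂/y₁ = ½[√(1 + 8Fr₁²) − 1] = ½[√440.09 − 1] = 9.989.
y₂ = 9.989 × 0.8394 = 8.385 m.
Head loss: ΔE = (y₂ − y₁)³/(4y₁y₂) = (8.385 − 0.8394)³/(4×0.8394×8.385) = 429.6/28.15 = 15.26 m.

y₂ = 8.385 m; ΔE = 15.26 m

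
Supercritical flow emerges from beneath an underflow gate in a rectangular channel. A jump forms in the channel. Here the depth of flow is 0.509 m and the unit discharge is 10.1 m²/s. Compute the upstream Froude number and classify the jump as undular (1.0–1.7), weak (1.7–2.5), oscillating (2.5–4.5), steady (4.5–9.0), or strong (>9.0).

Fr₁ = 8.88; steady jump

V₁ = q/y₁ = 10.1/0.509 = 19.8 m/s. Fr₁ = V₁/√(g·y₁) = 19.8/√(9.81×0.509) = 8.88.
Fr₁ = 8.88 lies in the steady range.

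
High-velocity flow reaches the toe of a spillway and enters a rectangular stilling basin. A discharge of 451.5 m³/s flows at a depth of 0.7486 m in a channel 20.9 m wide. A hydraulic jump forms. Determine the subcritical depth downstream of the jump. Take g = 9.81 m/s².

q = Q/b = 451.5/20.9 = 21.60 m²/s; V₁ = q/y₁ = 28.86 m/s. Fr₁ = V₁/√(g·y₁) = 10.65.
From the momentum equation for a rectangular channel, y₂/y₁ = ½[√(1 + 8Fr₁²) − 1] = ½[√908.18 − 1] = 14.57.
y₂ = 14.57 × 0.7486 = 10.91 m.

y₂ = 10.91 m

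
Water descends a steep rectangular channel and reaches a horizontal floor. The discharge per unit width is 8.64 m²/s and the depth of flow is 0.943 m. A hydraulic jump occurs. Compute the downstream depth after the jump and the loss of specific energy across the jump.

V₁ = q/y₁ = 8.64/0.943 = 9.16 m/s. Fr₁ = V₁/√(g·y₁) = 9.16/√(9.81×0.943) = 3.01.
Conjugate-depth relation: y₂/y₁ = ½[√(1 + 8Fr₁²) − 1] = ½[√73.60 − 1] = 3.79.
y₂ = 3.79 × 0.943 = 3.57 m.
V₂ = q/y₂ = 8.64/3.57 = 2.42 m/s. E₁ = y₁ + V₁²/2g = 5.22 m; E₂ = y₂ + V₂²/2g = 3.87 m. ΔE = E₁ − E₂ = 1.35 m.

y₂ = 3.57 m; ΔE = 1.35 m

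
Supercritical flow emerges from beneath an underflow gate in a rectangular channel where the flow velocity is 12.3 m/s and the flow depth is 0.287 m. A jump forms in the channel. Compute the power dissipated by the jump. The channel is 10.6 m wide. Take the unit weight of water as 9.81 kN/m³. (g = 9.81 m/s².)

Fr₁ = V₁/√(g·y₁) = 12.3/√(9.81×0.287) = 7.33.
Bélanger equation: y₂/y₁ = ½[√(1 + 8Fr₁²) − 1] = ½[√430.9 − 1] = 9.88.
y₂ = 9.88 × 0.287 = 2.84 m.
Head loss: ΔE = (y₂ − y₁)³/(4y₁y₂) = (2.84 − 0.287)³/(4×0.287×2.84) = 16.5/3.25 = 5.08 m.
q = V₁·y₁ = 12.3 × 0.287 = 3.53 m²/s. Q = q·b = 3.53 × 10.6 = 37.4 m³/s. P = γ·Q·ΔE = 9.81 × 37.4 × 5.08 = 1866 kW.

P = 1866 kW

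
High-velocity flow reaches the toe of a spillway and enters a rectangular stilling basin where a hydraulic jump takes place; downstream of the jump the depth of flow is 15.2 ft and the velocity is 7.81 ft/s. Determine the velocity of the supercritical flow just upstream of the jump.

V₁ = 37.8 ft/s

Fr₂ = V₂/√(g·y₂) = 7.81/√(32.2×15.2) = 0.353.
Since the conjugate-depth ratio holds either way, y₁/y₂ = ½[√(1 + 8Fr₂²) − 1] = ½[√1.997 − 1] = 0.207.
y₁ = 0.207 × 15.2 = 3.14 ft.
V₁ = q/y₁ = 119/3.14 = 37.8 ft/s.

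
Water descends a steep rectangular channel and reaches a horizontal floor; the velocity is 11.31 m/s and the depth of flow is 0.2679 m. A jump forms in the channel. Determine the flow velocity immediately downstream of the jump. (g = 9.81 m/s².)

Fr₁ = V₁/√(g·y₁) = 11.31/√(9.81×0.2679) = 6.977.
Bélanger equation: y₂/y₁ = ½[√(1 + 8Fr₁²) − 1] = ½[√390.38 − 1] = 9.379.
y₂ = 9.379 × 0.2679 = 2.513 m.
q = V₁·y₁ = 11.31 × 0.2679 = 3.030 m²/s.
V₂ = q/y₂ = 3.030/2.513 = 1.206 m/s.

V₂ = 1.206 m/s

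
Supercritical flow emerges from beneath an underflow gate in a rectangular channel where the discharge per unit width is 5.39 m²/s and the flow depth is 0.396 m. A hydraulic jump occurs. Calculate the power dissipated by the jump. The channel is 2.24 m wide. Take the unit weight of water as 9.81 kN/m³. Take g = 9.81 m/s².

P = 717 kW

V₁ = q/y₁ = 5.39/0.396 = 13.6 m/s. Fr₁ = V₁/√(g·y₁) = 13.6/√(9.81×0.396) = 6.91.
From the momentum equation for a rectangular channel, y₂/y₁ = ½[√(1 + 8Fr₁²) − 1] = ½[√382.5 − 1] = 9.28.
y₂ = 9.28 × 0.396 = 3.67 m.
Head loss: ΔE = (y₂ − y₁)³/(4y₁y₂) = (3.67 − 0.396)³/(4×0.396×3.67) = 35.2/5.82 = 6.05 m.
Q = q·b = 5.39 × 2.24 = 12.1 m³/s. P = γ·Q·ΔE = 9.81 × 12.1 × 6.05 = 717 kW.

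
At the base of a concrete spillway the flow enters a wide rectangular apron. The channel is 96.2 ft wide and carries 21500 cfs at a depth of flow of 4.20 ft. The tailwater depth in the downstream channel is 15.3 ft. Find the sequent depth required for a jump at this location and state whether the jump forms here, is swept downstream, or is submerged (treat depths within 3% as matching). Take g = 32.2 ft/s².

y₂ = 25.2 ft; the jump is swept downstream

q = Q/b = 21500/96.2 = 223 ft²/s; V₁ = q/y₁ = 53.2 ft/s. Fr₁ = V₁/√(g·y₁) = 4.58.
Sequent-depth ratio: y₂/y₁ = ½[√(1 + 8Fr₁²) − 1] = ½[√168.5 − 1] = 5.99.
y₂ = 5.99 × 4.20 = 25.2 ft.
Tailwater y_tw = 15.3 ft: y_tw < y₂, so the jump is swept downstream.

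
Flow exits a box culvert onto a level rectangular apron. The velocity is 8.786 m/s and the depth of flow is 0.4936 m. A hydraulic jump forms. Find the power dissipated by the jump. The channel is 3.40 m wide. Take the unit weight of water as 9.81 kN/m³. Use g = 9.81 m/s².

P = 250.2 kW

Fr₁ = V₁/√(g·y₁) = 8.786/√(9.81×0.4936) = 3.993.
Bélanger equation: y₂/y₁ = ½[√(1 + 8Fr₁²) − 1] = ½[√128.53 − 1] = 5.169.
y₂ = 5.169 × 0.4936 = 2.551 m.
q = V₁·y₁ = 8.786 × 0.4936 = 4.337 m²/s. V₂ = q/y₂ = 4.337/2.551 = 1.700 m/s. E₁ = y₁ + V₁²/2g = 4.428 m; E₂ = y₂ + V₂²/2g = 2.699 m. ΔE = E₁ − E₂ = 1.730 m.
Q = q·b = 4.337 × 3.40 = 14.75 m³/s. P = γ·Q·ΔE = 9.81 × 14.75 × 1.730 = 250.2 kW.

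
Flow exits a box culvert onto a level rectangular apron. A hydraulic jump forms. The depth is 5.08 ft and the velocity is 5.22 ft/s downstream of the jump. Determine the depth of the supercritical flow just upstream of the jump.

y₁ = 1.34 ft

Fr₂ = V₂/√(g·y₂) = 5.22/√(32.2×5.08) = 0.408.
From the momentum equation (using Fr₂), y₁/y₂ = ½[√(1 + 8Fr₂²) − 1] = ½[√2.333 − 1] = 0.264.
y₁ = 0.264 × 5.08 = 1.34 ft.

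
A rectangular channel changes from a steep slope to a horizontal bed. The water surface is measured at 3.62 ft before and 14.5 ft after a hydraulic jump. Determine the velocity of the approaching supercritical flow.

For a rectangular channel the momentum equation gives q² = ½·g·y₁·y₂·(y₁ + y₂) = ½×32.2×3.62×14.5×18.1 = 15313.
q = √15313 = 124 ft²/s.
V₁ = q/y₁ = 124/3.62 = 34.2 ft/s.

V₁ = 34.2 ft/s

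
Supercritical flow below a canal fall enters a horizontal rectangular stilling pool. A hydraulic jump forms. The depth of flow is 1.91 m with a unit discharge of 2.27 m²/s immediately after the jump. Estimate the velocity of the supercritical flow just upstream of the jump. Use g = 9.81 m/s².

V₁ = 8.93 m/s

V₂ = q/y₂ = 2.27/1.91 = 1.19 m/s; Fr₂ = V₂/√(g·y₂) = 0.275.
Since the conjugate-depth ratio holds either way, y₁/y₂ = ½[√(1 + 8Fr₂²) − 1] = ½[√1.603 − 1] = 0.133.
y₁ = 0.133 × 1.91 = 0.254 m.
V₁ = q/y₁ = 2.27/0.254 = 8.93 m/s.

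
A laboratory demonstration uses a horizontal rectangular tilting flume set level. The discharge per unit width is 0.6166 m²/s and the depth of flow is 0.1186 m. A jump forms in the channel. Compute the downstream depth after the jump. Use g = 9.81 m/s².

V₁ = q/y₁ = 0.6166/0.1186 = 5.199 m/s. Fr₁ = V₁/√(g·y₁) = 5.199/√(9.81×0.1186) = 4.820.
From the momentum equation for a rectangular channel, y₂/y₁ = ½[√(1 + 8Fr₁²) − 1] = ½[√186.85 − 1] = 6.335.
y₂ = 6.335 × 0.1186 = 0.7513 m.

y₂ = 0.7513 m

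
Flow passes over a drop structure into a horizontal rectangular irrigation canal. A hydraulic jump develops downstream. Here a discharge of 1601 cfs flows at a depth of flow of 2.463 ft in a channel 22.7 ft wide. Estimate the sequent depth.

y₂ = 10.04 ft

q = Q/b = 1601/22.7 = 70.53 ft²/s; V₁ = q/y₁ = 28.64 ft/s. Fr₁ = V₁/√(g·y₁) = 3.215.
Bélanger equation: y₂/y₁ = ½[√(1 + 8Fr₁²) − 1] = ½[√83.713 − 1] = 4.075.
y₂ = 4.075 × 2.463 = 10.04 ft.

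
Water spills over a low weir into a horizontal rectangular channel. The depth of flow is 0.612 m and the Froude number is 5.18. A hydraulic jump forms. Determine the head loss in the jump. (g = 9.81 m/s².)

ΔE = 4.46 m

Fr₁ = 5.18 (given).
Bélanger equation: y₂/y₁ = ½[√(1 + 8Fr₁²) − 1] = ½[√215.7 − 1] = 6.84.
y₂ = 6.84 × 0.612 = 4.19 m.
Head loss: ΔE = (y₂ − y₁)³/(4y₁y₂) = (4.19 − 0.612)³/(4×0.612×4.19) = 45.7/10.3 = 4.46 m.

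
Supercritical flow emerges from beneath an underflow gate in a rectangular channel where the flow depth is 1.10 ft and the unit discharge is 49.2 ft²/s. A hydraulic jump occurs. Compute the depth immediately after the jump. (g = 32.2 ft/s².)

V₁ = q/y₁ = 49.2/1.10 = 44.7 ft/s. Fr₁ = V₁/√(g·y₁) = 44.7/√(32.2×1.10) = 7.52.
Bélanger equation: y₂/y₁ = ½[√(1 + 8Fr₁²) − 1] = ½[√452.8 − 1] = 10.1.
y₂ = 10.1 × 1.10 = 11.2 ft.

y₂ = 11.2 ft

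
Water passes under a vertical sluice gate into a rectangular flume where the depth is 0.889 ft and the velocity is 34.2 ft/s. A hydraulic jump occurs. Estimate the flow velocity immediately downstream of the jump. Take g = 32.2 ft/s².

Fr₁ = V₁/√(g·y₁) = 34.2/√(32.2×0.889) = 6.39.
Sequent-depth ratio: y₂/y₁ = ½[√(1 + 8Fr₁²) − 1] = ½[√327.9 − 1] = 8.55.
y₂ = 8.55 × 0.889 = 7.60 ft.
q = V₁·y₁ = 34.2 × 0.889 = 30.4 ft²/s.
V₂ = q/y₂ = 30.4/7.60 = 4.00 ft/s.

V₂ = 4.00 ft/s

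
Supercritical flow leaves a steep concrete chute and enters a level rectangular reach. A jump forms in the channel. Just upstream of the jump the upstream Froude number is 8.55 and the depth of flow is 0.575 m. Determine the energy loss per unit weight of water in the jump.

ΔE = 14.8 m

Fr₁ = 8.55 (given).
From the momentum equation for a rectangular channel, y₂/y₁ = ½[√(1 + 8Fr₁²) − 1] = ½[√585.8 − 1] = 11.6.
y₂ = 11.6 × 0.575 = 6.67 m.
Head loss: ΔE = (y₂ − y₁)³/(4y₁y₂) = (6.67 − 0.575)³/(4×0.575×6.67) = 227/15.3 = 14.8 m.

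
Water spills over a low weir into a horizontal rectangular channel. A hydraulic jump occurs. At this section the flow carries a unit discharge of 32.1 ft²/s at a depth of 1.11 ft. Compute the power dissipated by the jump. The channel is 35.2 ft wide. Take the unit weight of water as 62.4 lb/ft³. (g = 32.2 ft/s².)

V₁ = q/y₁ = 32.1/1.11 = 28.9 ft/s. Fr₁ = V₁/√(g·y₁) = 28.9/√(32.2×1.11) = 4.84.
From the momentum equation for a rectangular channel, y₂/y₁ = ½[√(1 + 8Fr₁²) − 1] = ½[√188.2 − 1] = 6.36.
y₂ = 6.36 × 1.11 = 7.06 ft.
V₂ = q/y₂ = 32.1/7.06 = 4.55 ft/s. E₁ = y₁ + V₁²/2g = 14.1 ft; E₂ = y₂ + V₂²/2g = 7.38 ft. ΔE = E₁ − E₂ = 6.72 ft.
Q = q·b = 32.1 × 35.2 = 1130 cfs. P = γ·Q·ΔE/550 = 62.4 × 1130 × 6.72 / 550 = 861 hp.

P = 861 hp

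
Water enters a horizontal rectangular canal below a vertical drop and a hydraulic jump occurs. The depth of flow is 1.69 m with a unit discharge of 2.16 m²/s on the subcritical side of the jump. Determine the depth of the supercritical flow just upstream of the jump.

y₁ = 0.285 m

V₂ = q/y₂ = 2.16/1.69 = 1.28 m/s; Fr₂ = V₂/√(g·y₂) = 0.314.
Applying the sequent-depth relation in reverse, y₁/y₂ = ½[√(1 + 8Fr₂²) − 1] = ½[√1.788 − 1] = 0.169.
y₁ = 0.169 × 1.69 = 0.285 m.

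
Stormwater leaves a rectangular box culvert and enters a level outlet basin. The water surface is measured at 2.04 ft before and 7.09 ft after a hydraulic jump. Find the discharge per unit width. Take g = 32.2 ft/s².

For a rectangular channel the momentum equation gives q² = ½·g·y₁·y₂·(y₁ + y₂) = ½×32.2×2.04×7.09×9.13 = 2126.
q = √2126 = 46.1 ft²/s.

q = 46.1 ft²/s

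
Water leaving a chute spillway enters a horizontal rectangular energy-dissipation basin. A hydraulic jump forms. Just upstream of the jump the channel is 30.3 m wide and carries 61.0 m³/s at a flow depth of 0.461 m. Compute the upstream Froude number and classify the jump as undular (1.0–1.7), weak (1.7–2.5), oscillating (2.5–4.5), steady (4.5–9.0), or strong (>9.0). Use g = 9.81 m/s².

Fr₁ = 2.05; weak jump

q = Q/b = 61.0/30.3 = 2.01 m²/s; V₁ = q/y₁ = 4.37 m/s. Fr₁ = V₁/√(g·y₁) = 2.05.
Fr₁ = 2.05 lies in the weak range.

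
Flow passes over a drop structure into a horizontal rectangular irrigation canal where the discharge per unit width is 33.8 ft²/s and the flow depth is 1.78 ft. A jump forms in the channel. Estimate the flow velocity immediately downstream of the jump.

V₂ = 6.16 ft/s

V₁ = q/y₁ = 33.8/1.78 = 19.0 ft/s. Fr₁ = V₁/√(g·y₁) = 19.0/√(32.2×1.78) = 2.51.
By Bélanger, y₂/y₁ = ½[√(1 + 8Fr₁²) − 1] = ½[√51.33 − 1] = 3.08.
y₂ = 3.08 × 1.78 = 5.49 ft.
V₂ = q/y₂ = 33.8/5.49 = 6.16 ft/s.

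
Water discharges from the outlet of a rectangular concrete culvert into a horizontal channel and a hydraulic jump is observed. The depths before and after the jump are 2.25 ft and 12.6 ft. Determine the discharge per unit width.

q = 82.3 ft²/s

For a rectangular channel the momentum equation gives q² = ½·g·y₁·y₂·(y₁ + y₂) = ½×32.2×2.25×12.6×14.8 = 6778.
q = √6778 = 82.3 ft²/s.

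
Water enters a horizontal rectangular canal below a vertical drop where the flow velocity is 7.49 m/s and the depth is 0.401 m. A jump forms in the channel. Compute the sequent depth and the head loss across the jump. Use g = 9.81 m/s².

Fr₁ = V₁/√(g·y₁) = 7.49/√(9.81×0.401) = 3.78.
By Bélanger, y₂/y₁ = ½[√(1 + 8Fr₁²) − 1] = ½[√115.1 − 1] = 4.86.
y₂ = 4.86 × 0.401 = 1.95 m.
Head loss: ΔE = (y₂ − y₁)³/(4y₁y₂) = (1.95 − 0.401)³/(4×0.401×1.95) = 3.72/3.13 = 1.19 m.

y₂ = 1.95 m; ΔE = 1.19 m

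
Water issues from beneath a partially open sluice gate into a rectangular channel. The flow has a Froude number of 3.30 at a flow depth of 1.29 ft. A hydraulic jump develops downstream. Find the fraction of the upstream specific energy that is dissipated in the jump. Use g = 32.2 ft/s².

Fr₁ = 3.30 (given).
Conjugate-depth relation: y₂/y₁ = ½[√(1 + 8Fr₁²) − 1] = ½[√88.12 − 1] = 4.19.
y₂ = 4.19 × 1.29 = 5.41 ft.
E₁ = y₁(1 + Fr₁²/2) = 1.29×(1 + 3.30²/2) = 8.31 ft. ΔE = (y₂ − y₁)³/(4y₁y₂) = 2.50 ft. ΔE/E₁ = 2.50/8.31 = 0.301.

ΔE/E₁ = 0.301 (30.1%)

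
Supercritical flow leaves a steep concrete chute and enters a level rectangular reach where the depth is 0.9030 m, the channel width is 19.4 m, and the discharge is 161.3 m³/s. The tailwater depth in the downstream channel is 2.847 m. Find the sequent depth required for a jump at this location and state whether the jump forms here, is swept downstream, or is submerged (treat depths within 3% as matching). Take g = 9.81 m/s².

y₂ = 3.525 m; the jump is swept downstream

q = Q/b = 161.3/19.4 = 8.314 m²/s; V₁ = q/y₁ = 9.208 m/s. Fr₁ = V₁/√(g·y₁) = 3.094.
Conjugate-depth relation: y₂/y₁ = ½[√(1 + 8Fr₁²) − 1] = ½[√77.564 − 1] = 3.904.
y₂ = 3.904 × 0.9030 = 3.525 m.
Tailwater y_tw = 2.847 m: y_tw < y₂, so the jump is swept downstream.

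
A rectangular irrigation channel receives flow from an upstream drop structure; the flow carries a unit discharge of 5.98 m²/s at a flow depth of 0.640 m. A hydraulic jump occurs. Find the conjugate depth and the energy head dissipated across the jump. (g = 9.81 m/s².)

V₁ = q/y₁ = 5.98/0.640 = 9.34 m/s. Fr₁ = V₁/√(g·y₁) = 9.34/√(9.81×0.640) = 3.73.
Conjugate-depth relation: y₂/y₁ = ½[√(1 + 8Fr₁²) − 1] = ½[√112.2 − 1] = 4.80.
y₂ = 4.80 × 0.640 = 3.07 m.
V₂ = q/y₂ = 5.98/3.07 = 1.95 m/s. E₁ = y₁ + V₁²/2g = 5.09 m; E₂ = y₂ + V₂²/2g = 3.26 m. ΔE = E₁ − E₂ = 1.83 m.

y₂ = 3.07 m; ΔE = 1.83 m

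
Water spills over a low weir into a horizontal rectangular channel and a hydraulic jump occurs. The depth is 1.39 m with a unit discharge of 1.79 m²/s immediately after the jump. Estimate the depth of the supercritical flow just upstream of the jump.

V₂ = q/y₂ = 1.79/1.39 = 1.29 m/s; Fr₂ = V₂/√(g·y₂) = 0.349.
Applying the sequent-depth relation in reverse, y₁/y₂ = ½[√(1 + 8Fr₂²) − 1] = ½[√1.973 − 1] = 0.202.
y₁ = 0.202 × 1.39 = 0.281 m.

y₁ = 0.281 m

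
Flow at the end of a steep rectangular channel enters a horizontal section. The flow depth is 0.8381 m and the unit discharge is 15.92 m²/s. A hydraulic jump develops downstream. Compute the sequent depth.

V₁ = q/y₁ = 15.92/0.8381 = 19.00 m/s. Fr₁ = V₁/√(g·y₁) = 19.00/√(9.81×0.8381) = 6.625.
Sequent-depth ratio: y₂/y₁ = ½[√(1 + 8Fr₁²) − 1] = ½[√352.09 − 1] = 8.882.
y₂ = 8.882 × 0.8381 = 7.444 m.

y₂ = 7.444 m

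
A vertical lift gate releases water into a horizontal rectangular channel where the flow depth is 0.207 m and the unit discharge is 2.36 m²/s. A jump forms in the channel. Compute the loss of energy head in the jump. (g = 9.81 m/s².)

V₁ = q/y₁ = 2.36/0.207 = 11.4 m/s. Fr₁ = V₁/√(g·y₁) = 11.4/√(9.81×0.207) = 8.00.
From the momentum equation for a rectangular channel, y₂/y₁ = ½[√(1 + 8Fr₁²) − 1] = ½[√513.1 − 1] = 10.8.
y₂ = 10.8 × 0.207 = 2.24 m.
V₂ = q/y₂ = 2.36/2.24 = 1.05 m/s. E₁ = y₁ + V₁²/2g = 6.83 m; E₂ = y₂ + V₂²/2g = 2.30 m. ΔE = E₁ − E₂ = 4.53 m.

ΔE = 4.53 m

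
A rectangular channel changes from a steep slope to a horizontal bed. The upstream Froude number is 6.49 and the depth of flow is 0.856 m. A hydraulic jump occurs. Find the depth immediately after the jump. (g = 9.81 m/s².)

y₂ = 7.44 m

Fr₁ = 6.49 (given).
Sequent-depth ratio: y₂/y₁ = ½[√(1 + 8Fr₁²) − 1] = ½[√338.0 − 1] = 8.69.
y₂ = 8.69 × 0.856 = 7.44 m.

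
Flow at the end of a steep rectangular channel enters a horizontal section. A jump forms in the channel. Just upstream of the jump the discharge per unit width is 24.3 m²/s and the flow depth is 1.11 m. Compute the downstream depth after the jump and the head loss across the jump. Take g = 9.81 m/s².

V₁ = q/y₁ = 24.3/1.11 = 21.9 m/s. Fr₁ = V₁/√(g·y₁) = 21.9/√(9.81×1.11) = 6.63.
Conjugate-depth relation: y₂/y₁ = ½[√(1 + 8Fr₁²) − 1] = ½[√353.1 − 1] = 8.90.
y₂ = 8.90 × 1.11 = 9.87 m.
V₂ = q/y₂ = 24.3/9.87 = 2.46 m/s. E₁ = y₁ + V₁²/2g = 25.5 m; E₂ = y₂ + V₂²/2g = 10.2 m. ΔE = E₁ − E₂ = 15.4 m.

y₂ = 9.87 m; ΔE = 15.4 m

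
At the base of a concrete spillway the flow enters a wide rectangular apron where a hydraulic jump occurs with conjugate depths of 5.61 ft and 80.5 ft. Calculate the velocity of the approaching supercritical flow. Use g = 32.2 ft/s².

For a rectangular channel the momentum equation gives q² = ½·g·y₁·y₂·(y₁ + y₂) = ½×32.2×5.61×80.5×86.1 = 626092.
q = √626092 = 791 ft²/s.
V₁ = q/y₁ = 791/5.61 = 141 ft/s.

V₁ = 141 ft/s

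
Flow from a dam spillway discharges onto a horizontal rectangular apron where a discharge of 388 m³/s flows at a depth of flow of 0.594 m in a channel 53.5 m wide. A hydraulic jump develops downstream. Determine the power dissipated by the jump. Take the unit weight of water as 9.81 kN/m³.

P = 15449 kW

q = Q/b = 388/53.5 = 7.25 m²/s; V₁ = q/y₁ = 12.2 m/s. Fr₁ = V₁/√(g·y₁) = 5.06.
Conjugate-depth relation: y₂/y₁ = ½[√(1 + 8Fr₁²) − 1] = ½[√205.7 − 1] = 6.67.
y₂ = 6.67 × 0.594 = 3.96 m.
V₂ = q/y₂ = 7.25/3.96 = 1.83 m/s. E₁ = y₁ + V₁²/2g = 8.19 m; E₂ = y₂ + V₂²/2g = 4.13 m. ΔE = E₁ − E₂ = 4.06 m.
P = γ·Q·ΔE = 9.81 × 388 × 4.06 = 15449 kW.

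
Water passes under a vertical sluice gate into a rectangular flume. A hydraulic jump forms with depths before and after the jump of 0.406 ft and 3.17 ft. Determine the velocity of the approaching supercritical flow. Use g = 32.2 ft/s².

For a rectangular channel the momentum equation gives q² = ½·g·y₁·y₂·(y₁ + y₂) = ½×32.2×0.406×3.17×3.58 = 74.1.
q = √74.1 = 8.61 ft²/s.
V₁ = q/y₁ = 8.61/0.406 = 21.2 ft/s.

V₁ = 21.2 ft/s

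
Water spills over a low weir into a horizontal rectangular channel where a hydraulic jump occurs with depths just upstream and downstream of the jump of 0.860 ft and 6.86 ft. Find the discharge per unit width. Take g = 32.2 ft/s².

q = 27.1 ft²/s

For a rectangular channel the momentum equation gives q² = ½·g·y₁·y₂·(y₁ + y₂) = ½×32.2×0.860×6.86×7.72 = 733.
q = √733 = 27.1 ft²/s.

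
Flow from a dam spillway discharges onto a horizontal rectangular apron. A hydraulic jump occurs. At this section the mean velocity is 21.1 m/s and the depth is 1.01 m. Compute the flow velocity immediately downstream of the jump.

Fr₁ = V₁/√(g·y₁) = 21.1/√(9.81×1.01) = 6.70.
Sequent-depth ratio: y₂/y₁ = ½[√(1 + 8Fr₁²) − 1] = ½[√360.5 − 1] = 8.99.
y₂ = 8.99 × 1.01 = 9.08 m.
q = V₁·y₁ = 21.1 × 1.01 = 21.3 m²/s.
V₂ = q/y₂ = 21.3/9.08 = 2.35 m/s.

V₂ = 2.35 m/s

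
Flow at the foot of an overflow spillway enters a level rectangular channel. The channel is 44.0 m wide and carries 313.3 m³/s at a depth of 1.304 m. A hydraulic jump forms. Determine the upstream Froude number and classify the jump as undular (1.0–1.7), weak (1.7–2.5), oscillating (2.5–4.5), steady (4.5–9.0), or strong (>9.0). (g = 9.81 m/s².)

q = Q/b = 313.3/44.0 = 7.120 m²/s; V₁ = q/y₁ = 5.460 m/s. Fr₁ = V₁/√(g·y₁) = 1.527.
Fr₁ = 1.527 lies in the undular range.

Fr₁ = 1.527; undular jump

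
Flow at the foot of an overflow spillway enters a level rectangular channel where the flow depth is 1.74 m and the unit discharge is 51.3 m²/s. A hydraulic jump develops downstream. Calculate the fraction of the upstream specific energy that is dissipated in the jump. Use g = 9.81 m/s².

V₁ = q/y₁ = 51.3/1.74 = 29.5 m/s. Fr₁ = V₁/√(g·y₁) = 29.5/√(9.81×1.74) = 7.14.
Bélanger equation: y₂/y₁ = ½[√(1 + 8Fr₁²) − 1] = ½[√408.4 − 1] = 9.60.
y₂ = 9.60 × 1.74 = 16.7 m.
E₁ = y₁ + V₁²/2g = 46.0 m. ΔE = (y₂ − y₁)³/(4y₁y₂) = 28.9 m. ΔE/E₁ = 28.9/46.0 = 0.627.

ΔE/E₁ = 0.627 (62.7%)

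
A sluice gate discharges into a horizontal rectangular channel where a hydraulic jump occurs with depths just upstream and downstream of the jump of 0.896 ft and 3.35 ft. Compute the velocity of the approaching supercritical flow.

V₁ = 16.0 ft/s

For a rectangular channel the momentum equation gives q² = ½·g·y₁·y₂·(y₁ + y₂) = ½×32.2×0.896×3.35×4.25 = 205.
q = √205 = 14.3 ft²/s.
V₁ = q/y₁ = 14.3/0.896 = 16.0 ft/s.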